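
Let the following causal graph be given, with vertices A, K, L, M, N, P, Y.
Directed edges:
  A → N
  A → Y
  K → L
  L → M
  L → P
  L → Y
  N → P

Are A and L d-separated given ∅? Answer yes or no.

Yes — A ⊥ L | ∅.

Bayes-Ball from A | ∅ reaches {N,P,Y}.
L ∉ reach(A|∅) ⇒ A ⊥ L | ∅.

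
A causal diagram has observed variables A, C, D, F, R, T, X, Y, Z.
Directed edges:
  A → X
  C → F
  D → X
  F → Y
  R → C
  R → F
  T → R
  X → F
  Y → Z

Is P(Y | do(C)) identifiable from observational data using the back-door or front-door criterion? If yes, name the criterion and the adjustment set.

P(Y|do(C)): backdoor, adjust for {R}.

desc(C)\{C}={F,Y,Z}; candidates ⊆ {A,D,R,T,X}.
size 0: {}; under {} C still reaches {F,R,T,Y,Z} ∋ Y.
{R}: C⊥Y given {R} in G with C→· removed — back-door holds.
P(Y|do(C)) = Σ_{R} P(Y|C,R)·P(R).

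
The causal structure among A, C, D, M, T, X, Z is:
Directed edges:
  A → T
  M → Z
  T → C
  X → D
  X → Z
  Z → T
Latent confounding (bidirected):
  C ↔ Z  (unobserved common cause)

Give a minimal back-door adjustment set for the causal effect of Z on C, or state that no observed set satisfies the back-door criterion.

desc(Z)\{Z}={C,T}; candidates ⊆ {A,D,M,X}.
Z↔C: latent back-door arc(s) into Z.
size 0: {}; under {} Z still reaches {C,D,M,X} ∋ C.
size 1: {A}, {D}, {M} …(+1); under {A} Z still reaches {C,D,M,X} ∋ C.
size 2: {A,D}, {A,M}, {A,X} …(+3); under {A,D} Z still reaches {C,M,X} ∋ C.
Z↔C cannot be blocked by any observed set — no back-door set.

Z→C: no observed back-door set.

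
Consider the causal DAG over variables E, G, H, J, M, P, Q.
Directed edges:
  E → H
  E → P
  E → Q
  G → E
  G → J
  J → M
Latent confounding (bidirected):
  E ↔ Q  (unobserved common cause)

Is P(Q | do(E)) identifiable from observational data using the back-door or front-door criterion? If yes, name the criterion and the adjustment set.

P(Q|do(E)): not identifiable (no BD/FD set).

desc(E)\{E}={H,P,Q}; candidates ⊆ {G,J,M}.
E↔Q: latent back-door arc(s) into E.
size 0: {}; under {} E still reaches {G,J,M,Q} ∋ Q.
size 1: {G}, {J}, {M}; under {G} E still reaches {Q} ∋ Q.
size 2: {G,J}, {G,M}, {J,M}; under {G,J} E still reaches {Q} ∋ Q.
E↔Q cannot be blocked by any observed set — no back-door set.
No mediator lies on a directed E→…→Q path.
Neither criterion identifies P(Q|do(E)) in this graph.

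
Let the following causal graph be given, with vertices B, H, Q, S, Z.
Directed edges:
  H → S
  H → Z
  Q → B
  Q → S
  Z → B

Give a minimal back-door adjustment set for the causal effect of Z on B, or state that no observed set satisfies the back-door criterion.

desc(Z)\{Z}={B}; candidates ⊆ {H,Q,S}.
∅: Z⊥B given ∅ in G with Z→· removed — back-door holds.

Z→B: minimal back-door set ∅.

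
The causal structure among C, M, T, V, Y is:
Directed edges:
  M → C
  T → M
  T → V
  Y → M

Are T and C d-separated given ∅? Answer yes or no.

Bayes-Ball from T | ∅ reaches {C,M,V}.
C ∈ reach(T|∅) ⇒ T ⊥̸ C | ∅.

No — T and C are d-connected given ∅.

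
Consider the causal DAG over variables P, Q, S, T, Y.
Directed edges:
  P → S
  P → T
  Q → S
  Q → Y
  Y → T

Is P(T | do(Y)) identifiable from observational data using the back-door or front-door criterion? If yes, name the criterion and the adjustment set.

desc(Y)\{Y}={T}; candidates ⊆ {P,Q,S}.
∅: Y⊥T given ∅ in G with Y→· removed — back-door holds.
P(T|do(Y)) = P(T|Y) — no adjustment needed.

P(T|do(Y)): backdoor, adjust for ∅.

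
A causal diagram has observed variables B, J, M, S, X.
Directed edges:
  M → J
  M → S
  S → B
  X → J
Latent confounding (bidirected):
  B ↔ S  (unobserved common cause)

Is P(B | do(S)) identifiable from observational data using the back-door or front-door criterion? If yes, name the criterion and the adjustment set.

P(B|do(S)): not identifiable (no BD/FD set).

desc(S)\{S}={B}; candidates ⊆ {J,M,X}.
S↔B: latent back-door arc(s) into S.
size 0: {}; under {} S still reaches {B,J,M} ∋ B.
size 1: {J}, {M}, {X}; under {J} S still reaches {B,M,X} ∋ B.
size 2: {J,M}, {J,X}, {M,X}; under {J,M} S still reaches {B} ∋ B.
S↔B cannot be blocked by any observed set — no back-door set.
No mediator lies on a directed S→…→B path.
Neither criterion identifies P(B|do(S)) in this graph.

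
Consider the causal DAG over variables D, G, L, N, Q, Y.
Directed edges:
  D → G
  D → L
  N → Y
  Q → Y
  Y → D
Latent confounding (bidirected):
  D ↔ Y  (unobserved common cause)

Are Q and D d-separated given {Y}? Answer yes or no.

No — Q and D are d-connected given {Y}.

Bayes-Ball from Q | {Y} reaches {D,G,L,N}.
D ∈ reach(Q|{Y}) ⇒ Q ⊥̸ D | {Y}.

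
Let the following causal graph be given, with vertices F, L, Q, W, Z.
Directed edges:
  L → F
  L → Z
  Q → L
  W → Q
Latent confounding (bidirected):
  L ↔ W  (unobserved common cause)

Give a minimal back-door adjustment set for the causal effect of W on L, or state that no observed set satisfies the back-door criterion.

W→L: no observed back-door set.

desc(W)\{W}={F,L,Q,Z}; candidates ⊆ {—}.
W↔L: latent back-door arc(s) into W.
size 0: {}; under {} W still reaches {F,L,Z} ∋ L.
W↔L cannot be blocked by any observed set — no back-door set.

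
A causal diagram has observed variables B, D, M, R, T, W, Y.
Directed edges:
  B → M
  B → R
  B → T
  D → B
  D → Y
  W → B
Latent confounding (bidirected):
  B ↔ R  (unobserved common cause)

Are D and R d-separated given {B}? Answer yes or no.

No — D and R are d-connected given {B}.

Bayes-Ball from D | {B} reaches {R,W,Y}.
R ∈ reach(D|{B}) ⇒ D ⊥̸ R | {B}.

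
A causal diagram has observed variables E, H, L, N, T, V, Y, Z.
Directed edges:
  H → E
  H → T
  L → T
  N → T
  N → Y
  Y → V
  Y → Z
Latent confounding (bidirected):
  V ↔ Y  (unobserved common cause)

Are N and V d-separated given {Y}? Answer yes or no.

No — N and V are d-connected given {Y}.

Bayes-Ball from N | {Y} reaches {T,V}.
V ∈ reach(N|{Y}) ⇒ N ⊥̸ V | {Y}.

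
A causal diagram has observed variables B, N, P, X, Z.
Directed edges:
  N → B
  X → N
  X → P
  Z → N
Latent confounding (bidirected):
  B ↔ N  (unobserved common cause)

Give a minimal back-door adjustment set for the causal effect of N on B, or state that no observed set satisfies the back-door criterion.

desc(N)\{N}={B}; candidates ⊆ {P,X,Z}.
N↔B: latent back-door arc(s) into N.
size 0: {}; under {} N still reaches {B,P,X,Z} ∋ B.
size 1: {P}, {X}, {Z}; under {P} N still reaches {B,X,Z} ∋ B.
size 2: {P,X}, {P,Z}, {X,Z}; under {P,X} N still reaches {B,Z} ∋ B.
N↔B cannot be blocked by any observed set — no back-door set.

N→B: no observed back-door set.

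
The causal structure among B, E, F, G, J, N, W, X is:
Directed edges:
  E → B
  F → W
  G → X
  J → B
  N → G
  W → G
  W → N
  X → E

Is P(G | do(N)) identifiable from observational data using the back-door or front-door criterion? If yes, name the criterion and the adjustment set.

desc(N)\{N}={B,E,G,X}; candidates ⊆ {F,J,W}.
size 0: {}; under {} N still reaches {B,E,F,G,W,X} ∋ G.
{W}: N⊥G given {W} in G with N→· removed — back-door holds.
P(G|do(N)) = Σ_{W} P(G|N,W)·P(W).

P(G|do(N)): backdoor, adjust for {W}.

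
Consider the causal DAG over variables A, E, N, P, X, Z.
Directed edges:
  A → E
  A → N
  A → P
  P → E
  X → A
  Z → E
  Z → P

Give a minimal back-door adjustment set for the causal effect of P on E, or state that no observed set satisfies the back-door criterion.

desc(P)\{P}={E}; candidates ⊆ {A,N,X,Z}.
size 0: {}; under {} P still reaches {A,E,N,X,Z} ∋ E.
size 1: {A}, {N}, {X} …(+1); under {A} P still reaches {E,Z} ∋ E.
{A,Z}: P⊥E given {A,Z} in G with P→· removed — back-door holds.

P→E: minimal back-door set {A, Z}.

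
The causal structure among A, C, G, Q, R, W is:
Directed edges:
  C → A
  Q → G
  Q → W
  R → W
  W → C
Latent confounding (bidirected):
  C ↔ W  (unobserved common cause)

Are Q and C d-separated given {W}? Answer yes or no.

Bayes-Ball from Q | {W} reaches {A,C,G,R}.
C ∈ reach(Q|{W}) ⇒ Q ⊥̸ C | {W}.

No — Q and C are d-connected given {W}.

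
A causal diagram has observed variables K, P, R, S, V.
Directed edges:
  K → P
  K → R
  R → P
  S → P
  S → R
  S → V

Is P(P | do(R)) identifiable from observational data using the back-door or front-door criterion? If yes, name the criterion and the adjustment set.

P(P|do(R)): backdoor, adjust for {K, S}.

desc(R)\{R}={P}; candidates ⊆ {K,S,V}.
size 0: {}; under {} R still reaches {K,P,S,V} ∋ P.
size 1: {K}, {S}, {V}; under {K} R still reaches {P,S,V} ∋ P.
{K,S}: R⊥P given {K,S} in G with R→· removed — back-door holds.
P(P|do(R)) = Σ_{K,S} P(P|R,K,S)·P(K,S).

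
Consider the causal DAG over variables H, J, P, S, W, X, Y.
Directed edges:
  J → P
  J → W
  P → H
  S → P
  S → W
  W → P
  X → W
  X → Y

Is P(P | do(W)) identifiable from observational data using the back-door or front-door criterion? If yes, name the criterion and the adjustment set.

desc(W)\{W}={H,P}; candidates ⊆ {J,S,X,Y}.
size 0: {}; under {} W still reaches {H,J,P,S,X,Y} ∋ P.
size 1: {J}, {S}, {X} …(+1); under {J} W still reaches {H,P,S,X,Y} ∋ P.
{J,S}: W⊥P given {J,S} in G with W→· removed — back-door holds.
P(P|do(W)) = Σ_{J,S} P(P|W,J,S)·P(J,S).

P(P|do(W)): backdoor, adjust for {J, S}.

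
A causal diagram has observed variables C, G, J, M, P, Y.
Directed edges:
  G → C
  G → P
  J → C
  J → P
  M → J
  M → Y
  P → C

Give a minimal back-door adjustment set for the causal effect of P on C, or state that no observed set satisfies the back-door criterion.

desc(P)\{P}={C}; candidates ⊆ {G,J,M,Y}.
size 0: {}; under {} P still reaches {C,G,J,M,Y} ∋ C.
size 1: {G}, {J}, {M} …(+1); under {G} P still reaches {C,J,M,Y} ∋ C.
{G,J}: P⊥C given {G,J} in G with P→· removed — back-door holds.

P→C: minimal back-door set {G, J}.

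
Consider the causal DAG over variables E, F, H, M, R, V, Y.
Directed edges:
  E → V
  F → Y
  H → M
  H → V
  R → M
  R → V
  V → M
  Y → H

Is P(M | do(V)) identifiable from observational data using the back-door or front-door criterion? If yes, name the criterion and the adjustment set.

desc(V)\{V}={M}; candidates ⊆ {E,F,H,R,Y}.
size 0: {}; under {} V still reaches {E,F,H,M,R,Y} ∋ M.
size 1: {E}, {F}, {H} …(+2); under {E} V still reaches {F,H,M,R,Y} ∋ M.
{H,R}: V⊥M given {H,R} in G with V→· removed — back-door holds.
P(M|do(V)) = Σ_{H,R} P(M|V,H,R)·P(H,R).

P(M|do(V)): backdoor, adjust for {H, R}.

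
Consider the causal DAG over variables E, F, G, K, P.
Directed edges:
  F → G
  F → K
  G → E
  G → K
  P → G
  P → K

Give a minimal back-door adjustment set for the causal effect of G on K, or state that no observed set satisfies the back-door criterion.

G→K: minimal back-door set {F, P}.

desc(G)\{G}={E,K}; candidates ⊆ {F,P}.
size 0: {}; under {} G still reaches {F,K,P} ∋ K.
size 1: {F}, {P}; under {F} G still reaches {K,P} ∋ K.
{F,P}: G⊥K given {F,P} in G with G→· removed — back-door holds.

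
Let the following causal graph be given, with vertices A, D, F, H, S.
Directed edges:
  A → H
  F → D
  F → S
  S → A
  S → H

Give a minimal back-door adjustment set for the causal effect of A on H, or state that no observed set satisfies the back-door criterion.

desc(A)\{A}={H}; candidates ⊆ {D,F,S}.
size 0: {}; under {} A still reaches {D,F,H,S} ∋ H.
{S}: A⊥H given {S} in G with A→· removed — back-door holds.

A→H: minimal back-door set {S}.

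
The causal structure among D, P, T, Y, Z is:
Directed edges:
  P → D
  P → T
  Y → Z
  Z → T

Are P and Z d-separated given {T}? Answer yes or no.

Bayes-Ball from P | {T} reaches {D,Y,Z}.
Z ∈ reach(P|{T}) ⇒ P ⊥̸ Z | {T}.

No — P and Z are d-connected given {T}.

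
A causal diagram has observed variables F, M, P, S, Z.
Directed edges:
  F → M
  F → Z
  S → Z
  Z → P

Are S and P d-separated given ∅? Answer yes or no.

Bayes-Ball from S | ∅ reaches {P,Z}.
P ∈ reach(S|∅) ⇒ S ⊥̸ P | ∅.

No — S and P are d-connected given ∅.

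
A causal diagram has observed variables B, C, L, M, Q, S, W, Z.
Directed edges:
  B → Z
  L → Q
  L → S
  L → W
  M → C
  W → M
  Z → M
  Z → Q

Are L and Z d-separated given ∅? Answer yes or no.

Bayes-Ball from L | ∅ reaches {C,M,Q,S,W}.
Z ∉ reach(L|∅) ⇒ L ⊥ Z | ∅.

Yes — L ⊥ Z | ∅.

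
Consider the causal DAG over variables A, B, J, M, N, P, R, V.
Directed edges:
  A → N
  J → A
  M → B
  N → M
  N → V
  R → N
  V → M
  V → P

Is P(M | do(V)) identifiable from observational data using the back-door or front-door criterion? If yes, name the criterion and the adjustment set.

desc(V)\{V}={B,M,P}; candidates ⊆ {A,J,N,R}.
size 0: {}; under {} V still reaches {A,B,J,M,N,R} ∋ M.
{N}: V⊥M given {N} in G with V→· removed — back-door holds.
P(M|do(V)) = Σ_{N} P(M|V,N)·P(N).

P(M|do(V)): backdoor, adjust for {N}.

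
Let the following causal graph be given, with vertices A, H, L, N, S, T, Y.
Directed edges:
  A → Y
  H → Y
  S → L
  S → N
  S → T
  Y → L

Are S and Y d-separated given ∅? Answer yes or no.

Bayes-Ball from S | ∅ reaches {L,N,T}.
Y ∉ reach(S|∅) ⇒ S ⊥ Y | ∅.

Yes — S ⊥ Y | ∅.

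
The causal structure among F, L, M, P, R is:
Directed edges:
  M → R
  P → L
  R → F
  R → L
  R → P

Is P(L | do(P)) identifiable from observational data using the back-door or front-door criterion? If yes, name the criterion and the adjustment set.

desc(P)\{P}={L}; candidates ⊆ {F,M,R}.
size 0: {}; under {} P still reaches {F,L,M,R} ∋ L.
{R}: P⊥L given {R} in G with P→· removed — back-door holds.
P(L|do(P)) = Σ_{R} P(L|P,R)·P(R).

P(L|do(P)): backdoor, adjust for {R}.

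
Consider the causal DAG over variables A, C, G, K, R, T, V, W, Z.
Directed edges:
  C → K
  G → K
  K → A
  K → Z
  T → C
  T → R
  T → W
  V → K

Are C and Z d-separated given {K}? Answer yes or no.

Yes — C ⊥ Z | {K}.

Bayes-Ball from C | {K} reaches {G,R,T,V,W}.
Z ∉ reach(C|{K}) ⇒ C ⊥ Z | {K}.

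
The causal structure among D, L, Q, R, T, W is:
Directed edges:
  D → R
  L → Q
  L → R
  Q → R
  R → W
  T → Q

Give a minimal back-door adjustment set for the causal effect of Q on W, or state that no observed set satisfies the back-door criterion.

Q→W: minimal back-door set {L}.

desc(Q)\{Q}={R,W}; candidates ⊆ {D,L,T}.
size 0: {}; under {} Q still reaches {L,R,T,W} ∋ W.
{L}: Q⊥W given {L} in G with Q→· removed — back-door holds.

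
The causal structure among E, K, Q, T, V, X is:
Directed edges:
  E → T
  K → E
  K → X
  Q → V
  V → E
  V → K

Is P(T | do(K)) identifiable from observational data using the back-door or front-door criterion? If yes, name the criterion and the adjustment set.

desc(K)\{K}={E,T,X}; candidates ⊆ {Q,V}.
size 0: {}; under {} K still reaches {E,Q,T,V} ∋ T.
{V}: K⊥T given {V} in G with K→· removed — back-door holds.
P(T|do(K)) = Σ_{V} P(T|K,V)·P(V).

P(T|do(K)): backdoor, adjust for {V}.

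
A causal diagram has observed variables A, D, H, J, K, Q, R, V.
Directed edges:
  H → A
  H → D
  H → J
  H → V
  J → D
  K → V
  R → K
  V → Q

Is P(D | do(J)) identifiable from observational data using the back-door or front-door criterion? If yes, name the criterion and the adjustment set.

P(D|do(J)): backdoor, adjust for {H}.

desc(J)\{J}={D}; candidates ⊆ {A,H,K,Q,R,V}.
size 0: {}; under {} J still reaches {A,D,H,Q,V} ∋ D.
{H}: J⊥D given {H} in G with J→· removed — back-door holds.
P(D|do(J)) = Σ_{H} P(D|J,H)·P(H).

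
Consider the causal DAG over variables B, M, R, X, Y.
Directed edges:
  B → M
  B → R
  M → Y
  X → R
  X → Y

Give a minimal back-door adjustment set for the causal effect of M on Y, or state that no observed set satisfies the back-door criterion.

M→Y: minimal back-door set ∅.

desc(M)\{M}={Y}; candidates ⊆ {B,R,X}.
∅: M⊥Y given ∅ in G with M→· removed — back-door holds.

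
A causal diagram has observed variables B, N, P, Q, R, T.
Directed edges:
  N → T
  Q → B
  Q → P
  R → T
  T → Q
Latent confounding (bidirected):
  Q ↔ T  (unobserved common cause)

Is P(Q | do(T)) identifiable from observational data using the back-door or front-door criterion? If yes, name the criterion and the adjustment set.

desc(T)\{T}={B,P,Q}; candidates ⊆ {N,R}.
T↔Q: latent back-door arc(s) into T.
size 0: {}; under {} T still reaches {B,N,P,Q,R} ∋ Q.
size 1: {N}, {R}; under {N} T still reaches {B,P,Q,R} ∋ Q.
size 2: {N,R}; under {N,R} T still reaches {B,P,Q} ∋ Q.
T↔Q cannot be blocked by any observed set — no back-door set.
No mediator lies on a directed T→…→Q path.
Neither criterion identifies P(Q|do(T)) in this graph.

P(Q|do(T)): not identifiable (no BD/FD set).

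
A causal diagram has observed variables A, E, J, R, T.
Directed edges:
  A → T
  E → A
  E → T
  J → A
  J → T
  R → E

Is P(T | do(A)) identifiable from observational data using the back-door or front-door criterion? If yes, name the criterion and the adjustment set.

desc(A)\{A}={T}; candidates ⊆ {E,J,R}.
size 0: {}; under {} A still reaches {E,J,R,T} ∋ T.
size 1: {E}, {J}, {R}; under {E} A still reaches {J,T} ∋ T.
{E,J}: A⊥T given {E,J} in G with A→· removed — back-door holds.
P(T|do(A)) = Σ_{E,J} P(T|A,E,J)·P(E,J).

P(T|do(A)): backdoor, adjust for {E, J}.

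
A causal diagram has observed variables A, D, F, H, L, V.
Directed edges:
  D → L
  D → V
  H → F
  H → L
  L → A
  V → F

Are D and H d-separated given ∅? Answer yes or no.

Yes — D ⊥ H | ∅.

Bayes-Ball from D | ∅ reaches {A,F,L,V}.
H ∉ reach(D|∅) ⇒ D ⊥ H | ∅.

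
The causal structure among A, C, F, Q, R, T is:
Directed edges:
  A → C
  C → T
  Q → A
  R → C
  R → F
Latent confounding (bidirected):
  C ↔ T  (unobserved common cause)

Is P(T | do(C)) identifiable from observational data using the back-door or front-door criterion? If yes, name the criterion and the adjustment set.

desc(C)\{C}={T}; candidates ⊆ {A,F,Q,R}.
C↔T: latent back-door arc(s) into C.
size 0: {}; under {} C still reaches {A,F,Q,R,T} ∋ T.
size 1: {A}, {F}, {Q} …(+1); under {A} C still reaches {F,R,T} ∋ T.
size 2: {A,F}, {A,Q}, {A,R} …(+3); under {A,F} C still reaches {R,T} ∋ T.
C↔T cannot be blocked by any observed set — no back-door set.
No mediator lies on a directed C→…→T path.
Neither criterion identifies P(T|do(C)) in this graph.

P(T|do(C)): not identifiable (no BD/FD set).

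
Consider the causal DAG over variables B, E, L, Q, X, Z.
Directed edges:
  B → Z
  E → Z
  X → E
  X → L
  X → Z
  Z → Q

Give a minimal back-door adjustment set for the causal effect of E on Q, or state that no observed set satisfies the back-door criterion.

desc(E)\{E}={Q,Z}; candidates ⊆ {B,L,X}.
size 0: {}; under {} E still reaches {L,Q,X,Z} ∋ Q.
{X}: E⊥Q given {X} in G with E→· removed — back-door holds.

E→Q: minimal back-door set {X}.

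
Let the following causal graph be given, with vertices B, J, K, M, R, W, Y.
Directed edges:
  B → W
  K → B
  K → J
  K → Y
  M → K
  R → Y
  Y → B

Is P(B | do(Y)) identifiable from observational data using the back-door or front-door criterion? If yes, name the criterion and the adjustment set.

P(B|do(Y)): backdoor, adjust for {K}.

desc(Y)\{Y}={B,W}; candidates ⊆ {J,K,M,R}.
size 0: {}; under {} Y still reaches {B,J,K,M,R,W} ∋ B.
{K}: Y⊥B given {K} in G with Y→· removed — back-door holds.
P(B|do(Y)) = Σ_{K} P(B|Y,K)·P(K).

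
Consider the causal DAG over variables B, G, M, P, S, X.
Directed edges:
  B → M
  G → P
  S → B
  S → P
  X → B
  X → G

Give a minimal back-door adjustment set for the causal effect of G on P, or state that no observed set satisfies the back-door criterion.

G→P: minimal back-door set ∅.

desc(G)\{G}={P}; candidates ⊆ {B,M,S,X}.
∅: G⊥P given ∅ in G with G→· removed — back-door holds.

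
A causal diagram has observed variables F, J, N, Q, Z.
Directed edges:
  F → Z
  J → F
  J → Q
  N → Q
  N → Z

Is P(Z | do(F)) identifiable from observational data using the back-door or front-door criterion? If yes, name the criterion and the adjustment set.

desc(F)\{F}={Z}; candidates ⊆ {J,N,Q}.
∅: F⊥Z given ∅ in G with F→· removed — back-door holds.
P(Z|do(F)) = P(Z|F) — no adjustment needed.

P(Z|do(F)): backdoor, adjust for ∅.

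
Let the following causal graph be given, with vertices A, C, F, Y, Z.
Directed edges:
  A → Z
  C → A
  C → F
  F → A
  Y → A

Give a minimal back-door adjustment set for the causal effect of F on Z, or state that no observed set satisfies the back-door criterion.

desc(F)\{F}={A,Z}; candidates ⊆ {C,Y}.
size 0: {}; under {} F still reaches {A,C,Z} ∋ Z.
{C}: F⊥Z given {C} in G with F→· removed — back-door holds.

F→Z: minimal back-door set {C}.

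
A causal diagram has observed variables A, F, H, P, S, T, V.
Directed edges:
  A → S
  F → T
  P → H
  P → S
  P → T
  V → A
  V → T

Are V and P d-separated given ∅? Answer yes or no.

Yes — V ⊥ P | ∅.

Bayes-Ball from V | ∅ reaches {A,S,T}.
P ∉ reach(V|∅) ⇒ V ⊥ P | ∅.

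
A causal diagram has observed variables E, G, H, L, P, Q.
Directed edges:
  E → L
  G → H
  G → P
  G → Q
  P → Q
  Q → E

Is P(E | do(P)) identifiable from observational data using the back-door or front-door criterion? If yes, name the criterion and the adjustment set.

P(E|do(P)): backdoor, adjust for {G}.

desc(P)\{P}={E,L,Q}; candidates ⊆ {G,H}.
size 0: {}; under {} P still reaches {E,G,H,L,Q} ∋ E.
{G}: P⊥E given {G} in G with P→· removed — back-door holds.
P(E|do(P)) = Σ_{G} P(E|P,G)·P(G).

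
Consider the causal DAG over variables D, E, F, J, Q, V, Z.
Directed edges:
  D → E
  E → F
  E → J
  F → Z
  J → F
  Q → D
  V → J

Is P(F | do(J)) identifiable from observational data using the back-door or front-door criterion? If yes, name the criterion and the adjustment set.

desc(J)\{J}={F,Z}; candidates ⊆ {D,E,Q,V}.
size 0: {}; under {} J still reaches {D,E,F,Q,V,Z} ∋ F.
{E}: J⊥F given {E} in G with J→· removed — back-door holds.
P(F|do(J)) = Σ_{E} P(F|J,E)·P(E).

P(F|do(J)): backdoor, adjust for {E}.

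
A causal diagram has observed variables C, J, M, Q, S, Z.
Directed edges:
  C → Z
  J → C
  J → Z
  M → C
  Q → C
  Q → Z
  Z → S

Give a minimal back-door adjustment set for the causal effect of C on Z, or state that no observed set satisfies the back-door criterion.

C→Z: minimal back-door set {J, Q}.

desc(C)\{C}={S,Z}; candidates ⊆ {J,M,Q}.
size 0: {}; under {} C still reaches {J,M,Q,S,Z} ∋ Z.
size 1: {J}, {M}, {Q}; under {J} C still reaches {M,Q,S,Z} ∋ Z.
{J,Q}: C⊥Z given {J,Q} in G with C→· removed — back-door holds.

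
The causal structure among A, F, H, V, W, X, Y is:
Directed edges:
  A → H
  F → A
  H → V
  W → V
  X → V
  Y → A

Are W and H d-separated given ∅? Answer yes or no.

Yes — W ⊥ H | ∅.

Bayes-Ball from W | ∅ reaches {V}.
H ∉ reach(W|∅) ⇒ W ⊥ H | ∅.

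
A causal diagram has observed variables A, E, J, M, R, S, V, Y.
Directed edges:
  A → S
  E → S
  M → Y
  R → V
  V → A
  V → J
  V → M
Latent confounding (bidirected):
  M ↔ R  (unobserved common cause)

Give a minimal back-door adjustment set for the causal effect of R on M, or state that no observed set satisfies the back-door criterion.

R→M: no observed back-door set.

desc(R)\{R}={A,J,M,S,V,Y}; candidates ⊆ {E}.
R↔M: latent back-door arc(s) into R.
size 0: {}; under {} R still reaches {M,Y} ∋ M.
size 1: {E}; under {E} R still reaches {M,Y} ∋ M.
R↔M cannot be blocked by any observed set — no back-door set.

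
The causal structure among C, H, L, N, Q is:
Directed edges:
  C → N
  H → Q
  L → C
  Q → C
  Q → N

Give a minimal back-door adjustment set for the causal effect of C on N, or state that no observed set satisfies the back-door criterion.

C→N: minimal back-door set {Q}.

desc(C)\{C}={N}; candidates ⊆ {H,L,Q}.
size 0: {}; under {} C still reaches {H,L,N,Q} ∋ N.
{Q}: C⊥N given {Q} in G with C→· removed — back-door holds.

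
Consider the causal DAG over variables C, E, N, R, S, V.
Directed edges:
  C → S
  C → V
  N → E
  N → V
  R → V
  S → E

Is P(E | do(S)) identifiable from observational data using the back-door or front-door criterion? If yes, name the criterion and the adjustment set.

desc(S)\{S}={E}; candidates ⊆ {C,N,R,V}.
∅: S⊥E given ∅ in G with S→· removed — back-door holds.
P(E|do(S)) = P(E|S) — no adjustment needed.

P(E|do(S)): backdoor, adjust for ∅.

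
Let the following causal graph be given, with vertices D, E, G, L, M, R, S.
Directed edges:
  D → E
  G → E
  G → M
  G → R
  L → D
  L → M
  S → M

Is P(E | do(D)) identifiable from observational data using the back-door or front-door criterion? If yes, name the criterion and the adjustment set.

desc(D)\{D}={E}; candidates ⊆ {G,L,M,R,S}.
∅: D⊥E given ∅ in G with D→· removed — back-door holds.
P(E|do(D)) = P(E|D) — no adjustment needed.

P(E|do(D)): backdoor, adjust for ∅.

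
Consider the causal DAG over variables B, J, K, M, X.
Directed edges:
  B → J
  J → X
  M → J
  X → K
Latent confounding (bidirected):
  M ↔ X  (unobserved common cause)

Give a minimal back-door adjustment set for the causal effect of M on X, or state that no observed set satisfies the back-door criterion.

M→X: no observed back-door set.

desc(M)\{M}={J,K,X}; candidates ⊆ {B}.
M↔X: latent back-door arc(s) into M.
size 0: {}; under {} M still reaches {K,X} ∋ X.
size 1: {B}; under {B} M still reaches {K,X} ∋ X.
M↔X cannot be blocked by any observed set — no back-door set.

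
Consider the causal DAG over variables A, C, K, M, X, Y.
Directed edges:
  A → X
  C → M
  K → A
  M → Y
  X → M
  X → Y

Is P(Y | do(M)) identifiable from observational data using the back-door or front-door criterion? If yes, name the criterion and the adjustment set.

P(Y|do(M)): backdoor, adjust for {X}.

desc(M)\{M}={Y}; candidates ⊆ {A,C,K,X}.
size 0: {}; under {} M still reaches {A,C,K,X,Y} ∋ Y.
{X}: M⊥Y given {X} in G with M→· removed — back-door holds.
P(Y|do(M)) = Σ_{X} P(Y|M,X)·P(X).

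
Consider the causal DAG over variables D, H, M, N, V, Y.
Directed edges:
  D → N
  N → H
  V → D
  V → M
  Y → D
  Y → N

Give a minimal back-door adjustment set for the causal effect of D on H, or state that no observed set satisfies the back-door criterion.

D→H: minimal back-door set {Y}.

desc(D)\{D}={H,N}; candidates ⊆ {M,V,Y}.
size 0: {}; under {} D still reaches {H,M,N,V,Y} ∋ H.
{Y}: D⊥H given {Y} in G with D→· removed — back-door holds.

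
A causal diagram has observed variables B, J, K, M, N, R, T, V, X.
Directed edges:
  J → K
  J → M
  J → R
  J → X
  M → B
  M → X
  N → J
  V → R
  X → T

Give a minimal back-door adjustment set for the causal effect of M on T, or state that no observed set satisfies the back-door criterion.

M→T: minimal back-door set {J}.

desc(M)\{M}={B,T,X}; candidates ⊆ {J,K,N,R,V}.
size 0: {}; under {} M still reaches {J,K,N,R,T,X} ∋ T.
{J}: M⊥T given {J} in G with M→· removed — back-door holds.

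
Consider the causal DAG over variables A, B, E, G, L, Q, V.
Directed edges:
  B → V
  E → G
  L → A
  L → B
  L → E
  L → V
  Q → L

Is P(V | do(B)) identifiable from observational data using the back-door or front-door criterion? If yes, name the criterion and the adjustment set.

desc(B)\{B}={V}; candidates ⊆ {A,E,G,L,Q}.
size 0: {}; under {} B still reaches {A,E,G,L,Q,V} ∋ V.
{L}: B⊥V given {L} in G with B→· removed — back-door holds.
P(V|do(B)) = Σ_{L} P(V|B,L)·P(L).

P(V|do(B)): backdoor, adjust for {L}.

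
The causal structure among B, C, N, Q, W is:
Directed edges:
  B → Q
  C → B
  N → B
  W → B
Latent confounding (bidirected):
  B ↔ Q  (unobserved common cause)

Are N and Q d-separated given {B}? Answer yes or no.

Bayes-Ball from N | {B} reaches {C,Q,W}.
Q ∈ reach(N|{B}) ⇒ N ⊥̸ Q | {B}.

No — N and Q are d-connected given {B}.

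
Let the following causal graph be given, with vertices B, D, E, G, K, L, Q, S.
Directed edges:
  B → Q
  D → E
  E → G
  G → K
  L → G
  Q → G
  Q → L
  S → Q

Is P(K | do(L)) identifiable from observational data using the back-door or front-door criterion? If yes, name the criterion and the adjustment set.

desc(L)\{L}={G,K}; candidates ⊆ {B,D,E,Q,S}.
size 0: {}; under {} L still reaches {B,G,K,Q,S} ∋ K.
{Q}: L⊥K given {Q} in G with L→· removed — back-door holds.
P(K|do(L)) = Σ_{Q} P(K|L,Q)·P(Q).

P(K|do(L)): backdoor, adjust for {Q}.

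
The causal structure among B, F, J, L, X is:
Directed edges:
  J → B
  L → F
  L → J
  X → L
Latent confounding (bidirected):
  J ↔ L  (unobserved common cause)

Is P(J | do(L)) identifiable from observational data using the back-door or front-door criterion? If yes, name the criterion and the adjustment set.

P(J|do(L)): not identifiable (no BD/FD set).

desc(L)\{L}={B,F,J}; candidates ⊆ {X}.
L↔J: latent back-door arc(s) into L.
size 0: {}; under {} L still reaches {B,J,X} ∋ J.
size 1: {X}; under {X} L still reaches {B,J} ∋ J.
L↔J cannot be blocked by any observed set — no back-door set.
No mediator lies on a directed L→…→J path.
Neither criterion identifies P(J|do(L)) in this graph.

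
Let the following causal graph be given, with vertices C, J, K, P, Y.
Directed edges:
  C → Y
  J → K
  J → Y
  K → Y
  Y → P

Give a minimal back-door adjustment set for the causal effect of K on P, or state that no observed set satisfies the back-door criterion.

desc(K)\{K}={P,Y}; candidates ⊆ {C,J}.
size 0: {}; under {} K still reaches {J,P,Y} ∋ P.
{J}: K⊥P given {J} in G with K→· removed — back-door holds.

K→P: minimal back-door set {J}.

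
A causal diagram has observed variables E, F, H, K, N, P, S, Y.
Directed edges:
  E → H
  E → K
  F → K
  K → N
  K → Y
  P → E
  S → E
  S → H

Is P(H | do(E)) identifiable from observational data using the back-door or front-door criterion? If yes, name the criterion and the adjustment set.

P(H|do(E)): backdoor, adjust for {S}.

desc(E)\{E}={H,K,N,Y}; candidates ⊆ {F,P,S}.
size 0: {}; under {} E still reaches {H,P,S} ∋ H.
{S}: E⊥H given {S} in G with E→· removed — back-door holds.
P(H|do(E)) = Σ_{S} P(H|E,S)·P(S).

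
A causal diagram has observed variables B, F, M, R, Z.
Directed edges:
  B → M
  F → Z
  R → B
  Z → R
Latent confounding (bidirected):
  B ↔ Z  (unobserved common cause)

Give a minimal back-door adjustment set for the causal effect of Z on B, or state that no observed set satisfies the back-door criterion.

desc(Z)\{Z}={B,M,R}; candidates ⊆ {F}.
Z↔B: latent back-door arc(s) into Z.
size 0: {}; under {} Z still reaches {B,F,M} ∋ B.
size 1: {F}; under {F} Z still reaches {B,M} ∋ B.
Z↔B cannot be blocked by any observed set — no back-door set.

Z→B: no observed back-door set.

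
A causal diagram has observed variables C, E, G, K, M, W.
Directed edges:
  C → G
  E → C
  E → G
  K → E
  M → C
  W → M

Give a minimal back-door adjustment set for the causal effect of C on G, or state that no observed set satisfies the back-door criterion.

C→G: minimal back-door set {E}.

desc(C)\{C}={G}; candidates ⊆ {E,K,M,W}.
size 0: {}; under {} C still reaches {E,G,K,M,W} ∋ G.
{E}: C⊥G given {E} in G with C→· removed — back-door holds.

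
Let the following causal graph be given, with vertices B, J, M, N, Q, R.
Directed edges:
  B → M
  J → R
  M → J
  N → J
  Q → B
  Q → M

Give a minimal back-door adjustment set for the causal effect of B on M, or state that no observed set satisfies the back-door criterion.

desc(B)\{B}={J,M,R}; candidates ⊆ {N,Q}.
size 0: {}; under {} B still reaches {J,M,Q,R} ∋ M.
{Q}: B⊥M given {Q} in G with B→· removed — back-door holds.

B→M: minimal back-door set {Q}.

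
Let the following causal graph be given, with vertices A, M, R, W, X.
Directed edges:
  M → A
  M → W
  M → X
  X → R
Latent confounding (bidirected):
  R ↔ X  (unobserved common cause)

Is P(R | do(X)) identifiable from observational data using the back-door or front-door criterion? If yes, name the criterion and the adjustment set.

P(R|do(X)): not identifiable (no BD/FD set).

desc(X)\{X}={R}; candidates ⊆ {A,M,W}.
X↔R: latent back-door arc(s) into X.
size 0: {}; under {} X still reaches {A,M,R,W} ∋ R.
size 1: {A}, {M}, {W}; under {A} X still reaches {M,R,W} ∋ R.
size 2: {A,M}, {A,W}, {M,W}; under {A,M} X still reaches {R} ∋ R.
X↔R cannot be blocked by any observed set — no back-door set.
No mediator lies on a directed X→…→R path.
Neither criterion identifies P(R|do(X)) in this graph.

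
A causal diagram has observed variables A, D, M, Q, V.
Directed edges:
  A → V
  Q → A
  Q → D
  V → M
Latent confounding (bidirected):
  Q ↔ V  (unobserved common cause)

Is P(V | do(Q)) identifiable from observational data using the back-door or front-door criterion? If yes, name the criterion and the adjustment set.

desc(Q)\{Q}={A,D,M,V}; candidates ⊆ {—}.
Q↔V: latent back-door arc(s) into Q.
size 0: {}; under {} Q still reaches {M,V} ∋ V.
Q↔V cannot be blocked by any observed set — no back-door set.
{A}: (i) intercepts every directed Q→V path; (ii) no back-door Q→{A}; (iii) {Q} blocks every back-door {A}→V. Front-door holds.
P(V|do(Q)) = Σ_{A} P(A|Q) Σ_{Q'} P(V|A,Q')P(Q').

P(V|do(Q)): frontdoor, adjust for {A}.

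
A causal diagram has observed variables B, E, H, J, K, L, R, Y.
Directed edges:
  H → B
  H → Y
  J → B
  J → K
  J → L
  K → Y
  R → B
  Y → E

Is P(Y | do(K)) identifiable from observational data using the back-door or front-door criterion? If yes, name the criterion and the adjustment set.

desc(K)\{K}={E,Y}; candidates ⊆ {B,H,J,L,R}.
∅: K⊥Y given ∅ in G with K→· removed — back-door holds.
P(Y|do(K)) = P(Y|K) — no adjustment needed.

P(Y|do(K)): backdoor, adjust for ∅.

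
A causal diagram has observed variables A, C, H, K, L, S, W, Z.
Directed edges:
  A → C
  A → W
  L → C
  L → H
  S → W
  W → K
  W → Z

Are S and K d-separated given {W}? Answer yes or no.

Yes — S ⊥ K | {W}.

Bayes-Ball from S | {W} reaches {A,C}.
K ∉ reach(S|{W}) ⇒ S ⊥ K | {W}.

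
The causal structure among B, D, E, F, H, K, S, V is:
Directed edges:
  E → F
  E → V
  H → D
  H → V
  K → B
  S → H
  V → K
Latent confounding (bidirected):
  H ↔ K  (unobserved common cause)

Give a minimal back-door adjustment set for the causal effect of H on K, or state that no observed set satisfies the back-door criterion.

H→K: no observed back-door set.

desc(H)\{H}={B,D,K,V}; candidates ⊆ {E,F,S}.
H↔K: latent back-door arc(s) into H.
size 0: {}; under {} H still reaches {B,K,S} ∋ K.
size 1: {E}, {F}, {S}; under {E} H still reaches {B,K,S} ∋ K.
size 2: {E,F}, {E,S}, {F,S}; under {E,F} H still reaches {B,K,S} ∋ K.
H↔K cannot be blocked by any observed set — no back-door set.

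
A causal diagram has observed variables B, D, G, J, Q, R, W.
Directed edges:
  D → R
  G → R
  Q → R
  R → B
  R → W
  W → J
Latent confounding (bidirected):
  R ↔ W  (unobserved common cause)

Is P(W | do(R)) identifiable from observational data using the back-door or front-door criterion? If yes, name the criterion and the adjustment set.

desc(R)\{R}={B,J,W}; candidates ⊆ {D,G,Q}.
R↔W: latent back-door arc(s) into R.
size 0: {}; under {} R still reaches {D,G,J,Q,W} ∋ W.
size 1: {D}, {G}, {Q}; under {D} R still reaches {G,J,Q,W} ∋ W.
size 2: {D,G}, {D,Q}, {G,Q}; under {D,G} R still reaches {J,Q,W} ∋ W.
R↔W cannot be blocked by any observed set — no back-door set.
No mediator lies on a directed R→…→W path.
Neither criterion identifies P(W|do(R)) in this graph.

P(W|do(R)): not identifiable (no BD/FD set).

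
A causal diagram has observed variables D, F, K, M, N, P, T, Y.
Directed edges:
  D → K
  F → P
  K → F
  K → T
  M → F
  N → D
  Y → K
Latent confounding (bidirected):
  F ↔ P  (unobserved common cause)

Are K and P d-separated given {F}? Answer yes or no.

No — K and P are d-connected given {F}.

Bayes-Ball from K | {F} reaches {D,M,N,P,T,Y}.
P ∈ reach(K|{F}) ⇒ K ⊥̸ P | {F}.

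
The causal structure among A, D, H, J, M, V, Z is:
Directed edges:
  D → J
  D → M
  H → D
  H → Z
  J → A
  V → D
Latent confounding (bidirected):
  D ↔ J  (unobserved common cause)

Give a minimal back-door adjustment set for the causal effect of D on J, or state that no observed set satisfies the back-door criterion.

D→J: no observed back-door set.

desc(D)\{D}={A,J,M}; candidates ⊆ {H,V,Z}.
D↔J: latent back-door arc(s) into D.
size 0: {}; under {} D still reaches {A,H,J,V,Z} ∋ J.
size 1: {H}, {V}, {Z}; under {H} D still reaches {A,J,V} ∋ J.
size 2: {H,V}, {H,Z}, {V,Z}; under {H,V} D still reaches {A,J} ∋ J.
D↔J cannot be blocked by any observed set — no back-door set.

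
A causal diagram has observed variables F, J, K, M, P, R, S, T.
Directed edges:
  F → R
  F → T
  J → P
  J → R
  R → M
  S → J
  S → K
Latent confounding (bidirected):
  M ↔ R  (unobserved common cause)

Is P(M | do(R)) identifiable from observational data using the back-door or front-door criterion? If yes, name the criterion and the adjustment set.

P(M|do(R)): not identifiable (no BD/FD set).

desc(R)\{R}={M}; candidates ⊆ {F,J,K,P,S,T}.
R↔M: latent back-door arc(s) into R.
size 0: {}; under {} R still reaches {F,J,K,M,P,S,T} ∋ M.
size 1: {F}, {J}, {K} …(+3); under {F} R still reaches {J,K,M,P,S} ∋ M.
size 2: {F,J}, {F,K}, {F,P} …(+12); under {F,J} R still reaches {M} ∋ M.
R↔M cannot be blocked by any observed set — no back-door set.
No mediator lies on a directed R→…→M path.
Neither criterion identifies P(M|do(R)) in this graph.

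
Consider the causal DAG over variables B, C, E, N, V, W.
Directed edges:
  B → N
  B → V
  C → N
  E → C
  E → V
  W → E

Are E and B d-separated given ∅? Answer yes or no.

Yes — E ⊥ B | ∅.

Bayes-Ball from E | ∅ reaches {C,N,V,W}.
B ∉ reach(E|∅) ⇒ E ⊥ B | ∅.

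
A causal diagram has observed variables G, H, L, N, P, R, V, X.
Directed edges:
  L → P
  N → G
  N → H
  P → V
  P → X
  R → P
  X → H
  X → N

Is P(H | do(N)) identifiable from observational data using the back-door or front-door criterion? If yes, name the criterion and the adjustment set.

P(H|do(N)): backdoor, adjust for {X}.

desc(N)\{N}={G,H}; candidates ⊆ {L,P,R,V,X}.
size 0: {}; under {} N still reaches {H,L,P,R,V,X} ∋ H.
{X}: N⊥H given {X} in G with N→· removed — back-door holds.
P(H|do(N)) = Σ_{X} P(H|N,X)·P(X).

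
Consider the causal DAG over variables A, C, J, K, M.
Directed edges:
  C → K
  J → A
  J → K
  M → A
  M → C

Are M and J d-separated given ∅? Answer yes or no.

Bayes-Ball from M | ∅ reaches {A,C,K}.
J ∉ reach(M|∅) ⇒ M ⊥ J | ∅.

Yes — M ⊥ J | ∅.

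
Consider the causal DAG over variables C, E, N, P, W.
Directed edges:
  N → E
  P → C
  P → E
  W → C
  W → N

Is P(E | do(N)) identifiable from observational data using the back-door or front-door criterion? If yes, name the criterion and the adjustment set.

desc(N)\{N}={E}; candidates ⊆ {C,P,W}.
∅: N⊥E given ∅ in G with N→· removed — back-door holds.
P(E|do(N)) = P(E|N) — no adjustment needed.

P(E|do(N)): backdoor, adjust for ∅.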